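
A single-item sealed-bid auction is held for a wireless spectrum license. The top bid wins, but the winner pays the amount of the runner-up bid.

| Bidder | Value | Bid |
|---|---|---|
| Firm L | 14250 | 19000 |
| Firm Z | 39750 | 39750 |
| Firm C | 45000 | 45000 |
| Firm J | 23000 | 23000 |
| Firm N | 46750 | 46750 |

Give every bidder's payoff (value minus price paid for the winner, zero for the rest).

Ordered from highest: Firm N 46750, then Firm C 45000, then Firm Z 39750, then Firm J 23000, then Firm L 19000.
Firm N has the top bid and wins; the price is the second-highest bid, 45000.
Firm N's payoff = 46750 − 45000 = 1750. All other bidders lose, so their payoff is 0.

Firm L 0, Firm Z 0, Firm C 0, Firm J 0, Firm N 1750.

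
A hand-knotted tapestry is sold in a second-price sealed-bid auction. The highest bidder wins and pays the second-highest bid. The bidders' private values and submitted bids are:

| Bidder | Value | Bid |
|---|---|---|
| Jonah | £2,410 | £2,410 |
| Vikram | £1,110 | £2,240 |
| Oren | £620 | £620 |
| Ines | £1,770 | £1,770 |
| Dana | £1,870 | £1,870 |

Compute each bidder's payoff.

Payoffs: Jonah £170, Vikram £0, Oren £0, Ines £0, Dana £0.

Ranking the bids: Jonah £2,410 > Vikram £2,240 > Dana £1,870 > Ines £1,770 > Oren £620.
Jonah has the top bid and wins; the price is the second-highest bid, £2,240.
Jonah's payoff = £2,410 − £2,240 = £170. All other bidders lose, so their payoff is 0.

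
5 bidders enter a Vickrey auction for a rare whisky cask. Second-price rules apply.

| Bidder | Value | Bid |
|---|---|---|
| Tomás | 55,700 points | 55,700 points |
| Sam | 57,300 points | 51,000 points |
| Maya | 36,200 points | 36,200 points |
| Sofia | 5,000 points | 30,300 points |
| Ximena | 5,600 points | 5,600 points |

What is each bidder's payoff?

Bids in descending order: Tomás 55,700 points; Sam 51,000 points; Maya 36,200 points; Sofia 30,300 points; Ximena 5,600 points.
Tomás has the top bid and wins; the price is the second-highest bid, 51,000 points.
Tomás's payoff = 55,700 points − 51,000 points = 4,700 points. All other bidders lose, so their payoff is 0.

Tomás 4,700 points, Sam 0 points, Maya 0 points, Sofia 0 points, Ximena 0 points.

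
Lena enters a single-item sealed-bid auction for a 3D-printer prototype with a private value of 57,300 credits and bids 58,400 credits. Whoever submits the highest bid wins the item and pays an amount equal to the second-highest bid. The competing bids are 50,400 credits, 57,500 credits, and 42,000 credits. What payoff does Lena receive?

-200 credits

Highest competing bid: 57,500 credits.
Lena's bid 58,400 credits is the highest overall, so Lena wins and pays the second-highest bid, 57,500 credits.
Payoff = value − price = 57,300 credits − 57,500 credits = -200 credits.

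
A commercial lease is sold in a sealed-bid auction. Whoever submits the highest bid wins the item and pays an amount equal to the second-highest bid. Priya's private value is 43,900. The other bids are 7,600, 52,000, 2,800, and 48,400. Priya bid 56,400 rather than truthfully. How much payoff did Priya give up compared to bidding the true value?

The highest competing bid is 52,000.
Bidding truthfully at 43,900: the top bid is 52,000 (a rival), so Priya loses. Payoff = 0.
Bidding 56,400: Priya has the top bid, wins, and pays the second-highest bid 52,000. Payoff = 43,900 − 52,000 = -8,100.
Regret = truthful payoff − actual payoff = 0 − -8,100 = 8,100.
This is the dominant-strategy logic: truthful bidding weakly beats any alternative.

8,100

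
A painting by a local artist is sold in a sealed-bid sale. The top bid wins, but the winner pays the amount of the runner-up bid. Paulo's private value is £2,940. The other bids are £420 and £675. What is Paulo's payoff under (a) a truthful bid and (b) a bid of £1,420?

(a) £2,265  (b) £2,265

The highest competing bid is £675.
Bidding truthfully at £2,940: Paulo has the top bid, wins, and pays the second-highest bid £675. Payoff = £2,940 − £675 = £2,265.
Bidding £1,420: Paulo has the top bid, wins, and pays the second-highest bid £675. Payoff = £2,940 − £675 = £2,265.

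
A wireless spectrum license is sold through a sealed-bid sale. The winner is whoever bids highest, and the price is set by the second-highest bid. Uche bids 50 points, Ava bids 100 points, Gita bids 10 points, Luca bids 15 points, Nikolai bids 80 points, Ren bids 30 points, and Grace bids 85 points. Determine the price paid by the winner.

85 points

Bids in descending order: Ava 100 points, then Grace 85 points, then Nikolai 80 points, then Uche 50 points, then Ren 30 points, then Luca 15 points, then Gita 10 points.
Ava has the highest bid, so Ava wins.
The second-highest bid is 85 points, so that is what Ava pays.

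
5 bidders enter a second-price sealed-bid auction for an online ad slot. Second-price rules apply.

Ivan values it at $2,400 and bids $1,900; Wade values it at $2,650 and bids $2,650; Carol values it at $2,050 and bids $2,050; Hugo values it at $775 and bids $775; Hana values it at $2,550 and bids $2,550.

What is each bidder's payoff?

Ranking the bids: Wade $2,650; Hana $2,550; Carol $2,050; Ivan $1,900; Hugo $775.
Wade has the top bid and wins; the price is the second-highest bid, $2,550.
Wade's payoff = $2,650 − $2,550 = $100. All other bidders lose, so their payoff is 0.

Payoffs: Ivan $0, Wade $100, Carol $0, Hugo $0, Hana $0.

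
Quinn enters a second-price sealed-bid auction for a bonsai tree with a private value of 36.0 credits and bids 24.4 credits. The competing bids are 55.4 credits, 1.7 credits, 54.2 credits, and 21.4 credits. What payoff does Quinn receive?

Quinn's payoff: 0.0 credits.

Highest competing bid: 55.4 credits.
Quinn's bid 24.4 credits is not the highest, so Quinn loses, pays nothing, and earns zero payoff.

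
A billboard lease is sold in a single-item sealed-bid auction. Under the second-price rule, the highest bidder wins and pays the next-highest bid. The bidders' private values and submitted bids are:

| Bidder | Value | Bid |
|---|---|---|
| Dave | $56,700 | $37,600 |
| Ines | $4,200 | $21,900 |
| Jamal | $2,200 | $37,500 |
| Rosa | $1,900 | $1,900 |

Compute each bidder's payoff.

Sorted high to low: Dave $37,600; Jamal $37,500; Ines $21,900; Rosa $1,900.
Dave has the top bid and wins; the price is the second-highest bid, $37,500.
Dave's payoff = $56,700 − $37,500 = $19,200. All other bidders lose, so their payoff is 0.

Payoffs: Dave $19,200, Ines $0, Jamal $0, Rosa $0.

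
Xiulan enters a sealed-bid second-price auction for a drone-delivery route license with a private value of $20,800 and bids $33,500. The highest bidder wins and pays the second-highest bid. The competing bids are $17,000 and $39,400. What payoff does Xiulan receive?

$0

Highest competing bid: $39,400.
Xiulan's bid $33,500 is not the highest, so Xiulan loses, pays nothing, and earns zero payoff.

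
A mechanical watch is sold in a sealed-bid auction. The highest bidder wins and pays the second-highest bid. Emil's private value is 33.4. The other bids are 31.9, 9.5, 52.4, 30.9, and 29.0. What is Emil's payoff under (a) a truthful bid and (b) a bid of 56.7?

(a) 0.0  (b) -19.0

The highest competing bid is 52.4.
Bidding truthfully at 33.4: the top bid is 52.4 (a rival), so Emil loses. Payoff = 0.0.
Bidding 56.7: Emil has the top bid, wins, and pays the second-highest bid 52.4. Payoff = 33.4 − 52.4 = -19.0.
This is the dominant-strategy logic: truthful bidding weakly beats any alternative.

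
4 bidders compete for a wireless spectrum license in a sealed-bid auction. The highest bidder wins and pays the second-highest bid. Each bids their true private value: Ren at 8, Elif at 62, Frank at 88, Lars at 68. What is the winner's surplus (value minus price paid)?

Bids in descending order: Frank 88, then Lars 68, then Elif 62, then Ren 8.
Frank wins with the top bid and pays the second-highest, 68.
Surplus = 88 − 68 = 20.

20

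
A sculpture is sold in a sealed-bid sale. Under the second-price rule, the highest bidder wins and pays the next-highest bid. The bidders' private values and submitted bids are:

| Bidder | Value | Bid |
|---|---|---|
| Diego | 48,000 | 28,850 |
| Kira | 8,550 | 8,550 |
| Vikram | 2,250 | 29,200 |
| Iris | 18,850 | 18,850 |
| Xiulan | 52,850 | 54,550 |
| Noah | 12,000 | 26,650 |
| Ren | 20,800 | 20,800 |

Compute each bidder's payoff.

Payoffs: Diego 0, Kira 0, Vikram 0, Iris 0, Xiulan 23,650, Noah 0, Ren 0.

Sorted high to low: Xiulan 54,550, then Vikram 29,200, then Diego 28,850, then Noah 26,650, then Ren 20,800, then Iris 18,850, then Kira 8,550.
Xiulan has the top bid and wins; the price is the second-highest bid, 29,200.
Xiulan's payoff = 52,850 − 29,200 = 23,650. All other bidders lose, so their payoff is 0.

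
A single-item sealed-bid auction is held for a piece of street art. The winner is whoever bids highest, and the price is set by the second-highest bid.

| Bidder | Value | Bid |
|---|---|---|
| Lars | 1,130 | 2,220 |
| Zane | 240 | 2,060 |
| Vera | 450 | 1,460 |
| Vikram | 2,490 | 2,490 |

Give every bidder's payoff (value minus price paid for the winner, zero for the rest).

Lars 0, Zane 0, Vera 0, Vikram 270.

Bids in descending order: Vikram 2,490; Lars 2,220; Zane 2,060; Vera 1,460.
Vikram has the top bid and wins; the price is the second-highest bid, 2,220.
Vikram's payoff = 2,490 − 2,220 = 270. All other bidders lose, so their payoff is 0.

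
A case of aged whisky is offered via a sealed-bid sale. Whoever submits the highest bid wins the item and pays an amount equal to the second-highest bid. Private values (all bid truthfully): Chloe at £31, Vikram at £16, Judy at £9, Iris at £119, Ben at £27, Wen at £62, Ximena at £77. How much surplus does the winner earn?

Sorted high to low: Iris £119, then Ximena £77, then Wen £62, then Chloe £31, then Ben £27, then Vikram £16, then Judy £9.
Iris wins with the top bid and pays the second-highest, £77.
Surplus = £119 − £77 = £42.

£42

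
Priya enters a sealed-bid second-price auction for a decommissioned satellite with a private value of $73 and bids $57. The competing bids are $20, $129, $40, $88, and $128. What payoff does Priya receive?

Priya's payoff: $0.

Highest competing bid: $129.
Priya's bid $57 is not the highest, so Priya loses, pays nothing, and earns zero payoff.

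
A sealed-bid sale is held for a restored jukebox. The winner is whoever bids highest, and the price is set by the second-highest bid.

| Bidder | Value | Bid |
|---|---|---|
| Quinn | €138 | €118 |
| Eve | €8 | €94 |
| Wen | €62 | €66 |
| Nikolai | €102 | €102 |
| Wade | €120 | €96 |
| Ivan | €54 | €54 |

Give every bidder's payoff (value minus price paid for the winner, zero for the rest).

Ranking the bids: Quinn €118 > Nikolai €102 > Wade €96 > Eve €94 > Wen €66 > Ivan €54.
Quinn has the top bid and wins; the price is the second-highest bid, €102.
Quinn's payoff = €138 − €102 = €36. All other bidders lose, so their payoff is 0.

Quinn €36, Eve €0, Wen €0, Nikolai €0, Wade €0, Ivan €0.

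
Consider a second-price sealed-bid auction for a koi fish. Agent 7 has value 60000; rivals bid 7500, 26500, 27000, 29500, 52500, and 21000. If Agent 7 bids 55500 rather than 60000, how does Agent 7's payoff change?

The highest competing bid is 52500.
Bidding truthfully at 60000: Agent 7 has the top bid, wins, and pays the second-highest bid 52500. Payoff = 60000 − 52500 = 7500.
Bidding 55500: Agent 7 has the top bid, wins, and pays the second-highest bid 52500. Payoff = 60000 − 52500 = 7500.
Change = 7500 − 7500 = 0.
The bid only affects whether you win, not the price — here both bids land on the same side of the top rival bid, so the deviation is payoff-neutral.

0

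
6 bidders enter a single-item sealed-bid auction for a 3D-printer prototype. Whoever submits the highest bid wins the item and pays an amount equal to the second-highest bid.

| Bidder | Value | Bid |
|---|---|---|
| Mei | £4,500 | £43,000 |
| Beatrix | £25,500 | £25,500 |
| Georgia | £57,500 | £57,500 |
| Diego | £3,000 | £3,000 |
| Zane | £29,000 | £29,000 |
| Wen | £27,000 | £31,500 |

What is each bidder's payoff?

Ranking the bids: Georgia £57,500; Mei £43,000; Wen £31,500; Zane £29,000; Beatrix £25,500; Diego £3,000.
Georgia has the top bid and wins; the price is the second-highest bid, £43,000.
Georgia's payoff = £57,500 − £43,000 = £14,500. All other bidders lose, so their payoff is 0.

Payoffs: Mei £0, Beatrix £0, Georgia £14,500, Diego £0, Zane £0, Wen £0.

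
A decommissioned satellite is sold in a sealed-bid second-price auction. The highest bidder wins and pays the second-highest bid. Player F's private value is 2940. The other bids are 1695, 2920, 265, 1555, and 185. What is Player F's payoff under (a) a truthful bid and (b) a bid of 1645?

Truthful: 20; alternative: 0.

The highest competing bid is 2920.
Bidding truthfully at 2940: Player F has the top bid, wins, and pays the second-highest bid 2920. Payoff = 2940 − 2920 = 20.
Bidding 1645: the top bid is 2920 (a rival), so Player F loses. Payoff = 0.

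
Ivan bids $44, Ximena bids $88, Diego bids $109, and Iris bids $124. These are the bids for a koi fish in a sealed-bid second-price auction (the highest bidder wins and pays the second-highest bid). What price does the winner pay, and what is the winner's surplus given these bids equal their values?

Price $109; surplus $15.

Ordered from highest: Iris $124 > Diego $109 > Ximena $88 > Ivan $44.
Iris is the highest bidder, so Iris wins.
Under the second-price rule, the price is the second-highest bid: $109.
Surplus = $124 − $109 = $15.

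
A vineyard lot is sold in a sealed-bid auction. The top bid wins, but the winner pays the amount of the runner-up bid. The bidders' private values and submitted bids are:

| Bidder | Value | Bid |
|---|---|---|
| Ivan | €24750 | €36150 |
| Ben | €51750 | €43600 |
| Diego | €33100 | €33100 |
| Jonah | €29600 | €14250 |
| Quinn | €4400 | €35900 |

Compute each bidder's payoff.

Ranking the bids: Ben €43600; Ivan €36150; Quinn €35900; Diego €33100; Jonah €14250.
Ben has the top bid and wins; the price is the second-highest bid, €36150.
Ben's payoff = €51750 − €36150 = €15600. All other bidders lose, so their payoff is 0.

Ivan €0, Ben €15600, Diego €0, Jonah €0, Quinn €0.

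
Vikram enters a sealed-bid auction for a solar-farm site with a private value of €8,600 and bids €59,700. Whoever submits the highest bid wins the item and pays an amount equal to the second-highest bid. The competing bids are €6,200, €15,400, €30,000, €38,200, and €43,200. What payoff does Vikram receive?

Payoff = -€34,600.

Highest competing bid: €43,200.
Vikram's bid €59,700 is the highest overall, so Vikram wins and pays the second-highest bid, €43,200.
Payoff = value − price = €8,600 − €43,200 = -€34,600.
Overbidding won the item at a price above value — truthful bidding would have avoided this loss.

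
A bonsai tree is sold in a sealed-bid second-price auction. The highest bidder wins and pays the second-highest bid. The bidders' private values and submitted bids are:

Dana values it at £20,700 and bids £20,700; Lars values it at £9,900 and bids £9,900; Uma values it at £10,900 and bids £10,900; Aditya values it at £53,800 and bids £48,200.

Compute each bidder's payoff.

Payoffs: Dana £0, Lars £0, Uma £0, Aditya £33,100.

Bids in descending order: Aditya £48,200; Dana £20,700; Uma £10,900; Lars £9,900.
Aditya has the top bid and wins; the price is the second-highest bid, £20,700.
Aditya's payoff = £53,800 − £20,700 = £33,100. All other bidders lose, so their payoff is 0.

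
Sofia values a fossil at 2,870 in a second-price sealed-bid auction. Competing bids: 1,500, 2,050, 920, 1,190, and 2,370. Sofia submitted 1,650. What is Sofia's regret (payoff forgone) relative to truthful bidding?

Regret: 500.

The highest competing bid is 2,370.
Bidding truthfully at 2,870: Sofia has the top bid, wins, and pays the second-highest bid 2,370. Payoff = 2,870 − 2,370 = 500.
Bidding 1,650: the top bid is 2,370 (a rival), so Sofia loses. Payoff = 0.
Regret = truthful payoff − actual payoff = 500 − 0 = 500.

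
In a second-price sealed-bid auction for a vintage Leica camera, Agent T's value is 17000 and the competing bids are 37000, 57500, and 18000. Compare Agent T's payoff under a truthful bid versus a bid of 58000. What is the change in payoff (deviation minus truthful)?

The highest competing bid is 57500.
Bidding truthfully at 17000: the top bid is 57500 (a rival), so Agent T loses. Payoff = 0.
Bidding 58000: Agent T has the top bid, wins, and pays the second-highest bid 57500. Payoff = 17000 − 57500 = -40500.
Change = -40500 − 0 = -40500.

-40500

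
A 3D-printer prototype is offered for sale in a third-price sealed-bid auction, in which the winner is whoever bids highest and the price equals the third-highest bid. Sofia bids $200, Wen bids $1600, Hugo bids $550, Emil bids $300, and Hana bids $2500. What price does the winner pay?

Sorted high to low: Hana $2500; Wen $1600; Hugo $550; Emil $300; Sofia $200.
Hana is the highest bidder, so Hana wins.
Under the third-price rule, the price is the third-highest bid: $550.

$550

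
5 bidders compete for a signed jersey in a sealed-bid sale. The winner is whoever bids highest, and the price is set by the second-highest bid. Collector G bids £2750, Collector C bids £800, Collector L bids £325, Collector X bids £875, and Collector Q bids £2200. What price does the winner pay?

Bids in descending order: Collector G £2750; Collector Q £2200; Collector X £875; Collector C £800; Collector L £325.
Collector G has the highest bid, so Collector G wins.
The second-highest bid is £2200, so that is what Collector G pays.

£2200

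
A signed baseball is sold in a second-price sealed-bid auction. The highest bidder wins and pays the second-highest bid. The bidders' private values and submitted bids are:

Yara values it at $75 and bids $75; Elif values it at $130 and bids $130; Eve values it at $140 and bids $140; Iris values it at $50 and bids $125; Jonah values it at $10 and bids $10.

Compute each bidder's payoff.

Yara $0, Elif $0, Eve $10, Iris $0, Jonah $0.

Ordered from highest: Eve $140 > Elif $130 > Iris $125 > Yara $75 > Jonah $10.
Eve has the top bid and wins; the price is the second-highest bid, $130.
Eve's payoff = $140 − $130 = $10. All other bidders lose, so their payoff is 0.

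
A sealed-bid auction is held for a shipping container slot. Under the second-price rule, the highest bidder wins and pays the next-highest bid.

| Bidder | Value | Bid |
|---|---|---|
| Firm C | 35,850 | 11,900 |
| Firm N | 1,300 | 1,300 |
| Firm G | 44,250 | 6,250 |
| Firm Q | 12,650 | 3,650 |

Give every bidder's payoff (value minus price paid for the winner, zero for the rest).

Bids in descending order: Firm C 11,900, then Firm G 6,250, then Firm Q 3,650, then Firm N 1,300.
Firm C has the top bid and wins; the price is the second-highest bid, 6,250.
Firm C's payoff = 35,850 − 6,250 = 29,600. All other bidders lose, so their payoff is 0.

Firm C 29,600, Firm N 0, Firm G 0, Firm Q 0.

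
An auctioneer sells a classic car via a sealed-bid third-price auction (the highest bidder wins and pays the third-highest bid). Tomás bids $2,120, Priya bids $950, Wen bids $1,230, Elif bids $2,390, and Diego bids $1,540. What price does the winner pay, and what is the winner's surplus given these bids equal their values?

Price $1,540; surplus $850.

Ranking the bids: Elif $2,390 > Tomás $2,120 > Diego $1,540 > Wen $1,230 > Priya $950.
Elif is the highest bidder, so Elif wins.
Under the third-price rule, the price is the third-highest bid: $1,540.
Surplus = $2,390 − $1,540 = $850.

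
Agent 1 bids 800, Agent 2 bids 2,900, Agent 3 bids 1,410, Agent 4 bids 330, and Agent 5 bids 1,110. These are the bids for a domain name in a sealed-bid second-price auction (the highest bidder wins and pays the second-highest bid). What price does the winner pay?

Bids in descending order: Agent 2 2,900 > Agent 3 1,410 > Agent 5 1,110 > Agent 1 800 > Agent 4 330.
Agent 2 is the highest bidder, so Agent 2 wins.
Under the second-price rule, the price is the second-highest bid: 1,410.

The winner pays 1,410.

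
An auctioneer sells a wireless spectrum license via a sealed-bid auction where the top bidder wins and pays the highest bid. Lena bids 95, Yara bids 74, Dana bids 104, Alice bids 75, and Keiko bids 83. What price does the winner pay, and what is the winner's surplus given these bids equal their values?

Ranking the bids: Dana 104 > Lena 95 > Keiko 83 > Alice 75 > Yara 74.
Dana is the highest bidder, so Dana wins.
Under the first-price rule, the price is the highest bid: 104.
Surplus = 104 − 104 = 0.

Price 104; surplus 0.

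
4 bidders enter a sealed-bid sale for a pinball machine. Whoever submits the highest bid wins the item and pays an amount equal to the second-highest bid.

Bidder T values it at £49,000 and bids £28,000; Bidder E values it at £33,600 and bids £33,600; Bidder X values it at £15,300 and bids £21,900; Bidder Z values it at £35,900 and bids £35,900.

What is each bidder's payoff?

Ordered from highest: Bidder Z £35,900; Bidder E £33,600; Bidder T £28,000; Bidder X £21,900.
Bidder Z has the top bid and wins; the price is the second-highest bid, £33,600.
Bidder Z's payoff = £35,900 − £33,600 = £2,300. All other bidders lose, so their payoff is 0.

Bidder T £0, Bidder E £0, Bidder X £0, Bidder Z £2,300.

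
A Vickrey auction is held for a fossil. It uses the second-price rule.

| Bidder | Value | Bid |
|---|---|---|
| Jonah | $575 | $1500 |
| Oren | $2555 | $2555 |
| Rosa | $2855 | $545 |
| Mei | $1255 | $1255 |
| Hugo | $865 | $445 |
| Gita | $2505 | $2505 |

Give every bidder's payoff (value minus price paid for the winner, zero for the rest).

Ordered from highest: Oren $2555, then Gita $2505, then Jonah $1500, then Mei $1255, then Rosa $545, then Hugo $445.
Oren has the top bid and wins; the price is the second-highest bid, $2505.
Oren's payoff = $2555 − $2505 = $50. All other bidders lose, so their payoff is 0.

Payoffs: Jonah $0, Oren $50, Rosa $0, Mei $0, Hugo $0, Gita $0.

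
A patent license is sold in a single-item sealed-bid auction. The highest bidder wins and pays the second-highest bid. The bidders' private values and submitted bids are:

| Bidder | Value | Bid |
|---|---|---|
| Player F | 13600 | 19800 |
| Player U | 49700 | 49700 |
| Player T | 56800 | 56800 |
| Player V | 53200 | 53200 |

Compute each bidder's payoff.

Player F 0, Player U 0, Player T 3600, Player V 0.

Ranking the bids: Player T 56800 > Player V 53200 > Player U 49700 > Player F 19800.
Player T has the top bid and wins; the price is the second-highest bid, 53200.
Player T's payoff = 56800 − 53200 = 3600. All other bidders lose, so their payoff is 0.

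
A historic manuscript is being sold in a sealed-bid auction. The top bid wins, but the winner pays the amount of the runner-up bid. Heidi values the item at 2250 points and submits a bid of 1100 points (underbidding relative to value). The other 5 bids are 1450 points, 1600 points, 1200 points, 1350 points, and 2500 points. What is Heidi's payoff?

Highest competing bid: 2500 points.
Heidi's bid 1100 points is not the highest, so Heidi loses, pays nothing, and earns zero payoff.

Payoff = 0 points.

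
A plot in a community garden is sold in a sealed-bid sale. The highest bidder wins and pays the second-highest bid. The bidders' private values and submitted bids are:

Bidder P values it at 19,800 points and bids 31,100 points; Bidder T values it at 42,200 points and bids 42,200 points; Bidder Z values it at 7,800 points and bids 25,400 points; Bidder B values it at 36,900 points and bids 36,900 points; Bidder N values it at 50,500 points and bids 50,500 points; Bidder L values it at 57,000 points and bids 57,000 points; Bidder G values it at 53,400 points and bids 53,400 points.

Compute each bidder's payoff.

Payoffs: Bidder P 0 points, Bidder T 0 points, Bidder Z 0 points, Bidder B 0 points, Bidder N 0 points, Bidder L 3,600 points, Bidder G 0 points.

Bids in descending order: Bidder L 57,000 points > Bidder G 53,400 points > Bidder N 50,500 points > Bidder T 42,200 points > Bidder B 36,900 points > Bidder P 31,100 points > Bidder Z 25,400 points.
Bidder L has the top bid and wins; the price is the second-highest bid, 53,400 points.
Bidder L's payoff = 57,000 points − 53,400 points = 3,600 points. All other bidders lose, so their payoff is 0.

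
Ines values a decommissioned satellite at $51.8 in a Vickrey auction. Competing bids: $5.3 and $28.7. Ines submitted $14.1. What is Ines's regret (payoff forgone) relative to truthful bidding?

$23.1

The highest competing bid is $28.7.
Bidding truthfully at $51.8: Ines has the top bid, wins, and pays the second-highest bid $28.7. Payoff = $51.8 − $28.7 = $23.1.
Bidding $14.1: the top bid is $28.7 (a rival), so Ines loses. Payoff = $0.0.
Regret = truthful payoff − actual payoff = $23.1 − $0.0 = $23.1.
Deviating from a truthful bid can only lose payoff in a second-price auction — never gain.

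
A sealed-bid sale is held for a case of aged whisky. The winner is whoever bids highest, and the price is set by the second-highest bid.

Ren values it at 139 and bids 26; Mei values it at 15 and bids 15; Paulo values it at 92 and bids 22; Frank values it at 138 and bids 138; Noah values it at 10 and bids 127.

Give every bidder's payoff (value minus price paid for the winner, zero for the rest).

Sorted high to low: Frank 138; Noah 127; Ren 26; Paulo 22; Mei 15.
Frank has the top bid and wins; the price is the second-highest bid, 127.
Frank's payoff = 138 − 127 = 11. All other bidders lose, so their payoff is 0.

Ren 0, Mei 0, Paulo 0, Frank 11, Noah 0.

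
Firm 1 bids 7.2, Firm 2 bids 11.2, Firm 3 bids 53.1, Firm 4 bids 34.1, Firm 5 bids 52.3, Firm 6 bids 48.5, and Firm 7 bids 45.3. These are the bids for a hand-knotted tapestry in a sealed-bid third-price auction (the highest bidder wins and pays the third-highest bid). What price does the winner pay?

Sorted high to low: Firm 3 53.1 > Firm 5 52.3 > Firm 6 48.5 > Firm 7 45.3 > Firm 4 34.1 > Firm 2 11.2 > Firm 1 7.2.
Firm 3 is the highest bidder, so Firm 3 wins.
Under the third-price rule, the price is the third-highest bid: 48.5.

Price paid: 48.5.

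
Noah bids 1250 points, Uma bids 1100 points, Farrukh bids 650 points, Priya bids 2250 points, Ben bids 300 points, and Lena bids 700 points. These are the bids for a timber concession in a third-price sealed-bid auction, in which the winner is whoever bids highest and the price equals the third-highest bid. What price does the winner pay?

Bids in descending order: Priya 2250 points; Noah 1250 points; Uma 1100 points; Lena 700 points; Farrukh 650 points; Ben 300 points.
Priya is the highest bidder, so Priya wins.
Under the third-price rule, the price is the third-highest bid: 1100 points.

1100 points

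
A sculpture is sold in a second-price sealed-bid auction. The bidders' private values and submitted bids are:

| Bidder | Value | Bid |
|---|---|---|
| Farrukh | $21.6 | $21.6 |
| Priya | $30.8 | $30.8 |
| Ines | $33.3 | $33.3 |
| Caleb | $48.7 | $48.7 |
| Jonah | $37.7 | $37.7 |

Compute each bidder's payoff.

Farrukh $0.0, Priya $0.0, Ines $0.0, Caleb $11.0, Jonah $0.0.

Ranking the bids: Caleb $48.7, then Jonah $37.7, then Ines $33.3, then Priya $30.8, then Farrukh $21.6.
Caleb has the top bid and wins; the price is the second-highest bid, $37.7.
Caleb's payoff = $48.7 − $37.7 = $11.0. All other bidders lose, so their payoff is 0.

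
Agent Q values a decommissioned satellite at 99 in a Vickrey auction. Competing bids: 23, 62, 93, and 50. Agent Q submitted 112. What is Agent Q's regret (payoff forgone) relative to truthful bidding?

The highest competing bid is 93.
Bidding truthfully at 99: Agent Q has the top bid, wins, and pays the second-highest bid 93. Payoff = 99 − 93 = 6.
Bidding 112: Agent Q has the top bid, wins, and pays the second-highest bid 93. Payoff = 99 − 93 = 6.
Regret = truthful payoff − actual payoff = 6 − 6 = 0.

Regret: 0.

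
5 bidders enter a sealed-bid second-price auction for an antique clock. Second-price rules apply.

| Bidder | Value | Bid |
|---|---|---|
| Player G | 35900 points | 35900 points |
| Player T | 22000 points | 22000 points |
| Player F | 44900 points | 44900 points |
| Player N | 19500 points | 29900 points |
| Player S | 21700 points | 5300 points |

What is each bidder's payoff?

Ordered from highest: Player F 44900 points, then Player G 35900 points, then Player N 29900 points, then Player T 22000 points, then Player S 5300 points.
Player F has the top bid and wins; the price is the second-highest bid, 35900 points.
Player F's payoff = 44900 points − 35900 points = 9000 points. All other bidders lose, so their payoff is 0.

Player G 0 points, Player T 0 points, Player F 9000 points, Player N 0 points, Player S 0 points.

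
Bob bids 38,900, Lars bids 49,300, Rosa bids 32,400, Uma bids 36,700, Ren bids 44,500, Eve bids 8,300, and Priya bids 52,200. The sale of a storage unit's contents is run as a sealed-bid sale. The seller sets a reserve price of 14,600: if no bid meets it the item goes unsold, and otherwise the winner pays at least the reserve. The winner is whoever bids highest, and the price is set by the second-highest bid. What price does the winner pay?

49,300

Ranking the bids: Priya 52,200; Lars 49,300; Ren 44,500; Bob 38,900; Uma 36,700; Rosa 32,400; Eve 8,300.
Priya has the highest bid, so Priya wins.
The second-highest bid is 49,300, which exceeds the reserve, so that sets the price.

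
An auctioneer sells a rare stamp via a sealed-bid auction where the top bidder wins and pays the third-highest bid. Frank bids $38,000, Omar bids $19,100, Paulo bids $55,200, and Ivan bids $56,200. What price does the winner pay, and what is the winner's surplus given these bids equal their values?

The winner pays $38,000 for a surplus of $18,200.

Bids in descending order: Ivan $56,200 > Paulo $55,200 > Frank $38,000 > Omar $19,100.
Ivan is the highest bidder, so Ivan wins.
Under the third-price rule, the price is the third-highest bid: $38,000.
Surplus = $56,200 − $38,000 = $18,200.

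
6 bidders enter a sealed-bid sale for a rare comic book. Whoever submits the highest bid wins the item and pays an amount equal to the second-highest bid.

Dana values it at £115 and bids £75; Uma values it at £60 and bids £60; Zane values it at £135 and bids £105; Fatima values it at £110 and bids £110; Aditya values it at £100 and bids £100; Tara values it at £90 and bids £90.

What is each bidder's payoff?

Bids in descending order: Fatima £110 > Zane £105 > Aditya £100 > Tara £90 > Dana £75 > Uma £60.
Fatima has the top bid and wins; the price is the second-highest bid, £105.
Fatima's payoff = £110 − £105 = £5. All other bidders lose, so their payoff is 0.

Payoffs: Dana £0, Uma £0, Zane £0, Fatima £5, Aditya £0, Tara £0.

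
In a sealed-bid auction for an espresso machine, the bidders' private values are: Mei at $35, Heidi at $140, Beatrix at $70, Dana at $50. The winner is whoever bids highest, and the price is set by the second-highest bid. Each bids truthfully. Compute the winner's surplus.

Surplus = $70.

Sorted high to low: Heidi $140 > Beatrix $70 > Dana $50 > Mei $35.
Heidi wins with the top bid and pays the second-highest, $70.
Surplus = $140 − $70 = $70.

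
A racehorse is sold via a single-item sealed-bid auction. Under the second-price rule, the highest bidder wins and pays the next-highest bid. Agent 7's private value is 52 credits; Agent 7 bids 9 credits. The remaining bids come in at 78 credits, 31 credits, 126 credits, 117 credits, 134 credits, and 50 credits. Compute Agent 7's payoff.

Highest competing bid: 134 credits.
Agent 7's bid 9 credits is not the highest, so Agent 7 loses, pays nothing, and earns zero payoff.

The bidder's payoff: 0 credits.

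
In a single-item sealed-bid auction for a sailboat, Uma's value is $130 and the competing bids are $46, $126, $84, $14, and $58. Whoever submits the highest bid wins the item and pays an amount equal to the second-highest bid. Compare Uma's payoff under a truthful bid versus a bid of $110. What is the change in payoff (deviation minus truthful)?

-$4

The highest competing bid is $126.
Bidding truthfully at $130: Uma has the top bid, wins, and pays the second-highest bid $126. Payoff = $130 − $126 = $4.
Bidding $110: the top bid is $126 (a rival), so Uma loses. Payoff = $0.
Change = $0 − $4 = -$4.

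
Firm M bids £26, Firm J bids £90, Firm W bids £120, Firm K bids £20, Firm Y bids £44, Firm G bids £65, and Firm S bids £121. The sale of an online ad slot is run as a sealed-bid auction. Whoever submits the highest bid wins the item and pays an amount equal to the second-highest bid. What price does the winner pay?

The winner pays £120.

Sorted high to low: Firm S £121, then Firm W £120, then Firm J £90, then Firm G £65, then Firm Y £44, then Firm M £26, then Firm K £20.
Firm S has the highest bid, so Firm S wins.
The second-highest bid is £120, so that is what Firm S pays.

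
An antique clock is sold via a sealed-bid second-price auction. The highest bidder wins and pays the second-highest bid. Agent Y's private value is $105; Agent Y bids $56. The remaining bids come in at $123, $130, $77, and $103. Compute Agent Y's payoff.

Agent Y's payoff: $0.

Highest competing bid: $130.
Agent Y's bid $56 is not the highest, so Agent Y loses, pays nothing, and earns zero payoff.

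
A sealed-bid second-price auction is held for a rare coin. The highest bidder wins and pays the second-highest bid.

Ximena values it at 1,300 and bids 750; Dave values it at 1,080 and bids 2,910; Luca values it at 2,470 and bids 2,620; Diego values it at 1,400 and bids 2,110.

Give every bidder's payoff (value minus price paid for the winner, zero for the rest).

Sorted high to low: Dave 2,910 > Luca 2,620 > Diego 2,110 > Ximena 750.
Dave has the top bid and wins; the price is the second-highest bid, 2,620.
Dave's payoff = 1,080 − 2,620 = -1,540. All other bidders lose, so their payoff is 0.

Ximena 0, Dave -1,540, Luca 0, Diego 0.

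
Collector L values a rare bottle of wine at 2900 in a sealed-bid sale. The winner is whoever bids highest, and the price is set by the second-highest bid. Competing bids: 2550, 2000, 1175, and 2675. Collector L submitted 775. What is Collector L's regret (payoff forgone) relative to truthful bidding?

The highest competing bid is 2675.
Bidding truthfully at 2900: Collector L has the top bid, wins, and pays the second-highest bid 2675. Payoff = 2900 − 2675 = 225.
Bidding 775: the top bid is 2675 (a rival), so Collector L loses. Payoff = 0.
Regret = truthful payoff − actual payoff = 225 − 0 = 225.

Payoff forgone: 225.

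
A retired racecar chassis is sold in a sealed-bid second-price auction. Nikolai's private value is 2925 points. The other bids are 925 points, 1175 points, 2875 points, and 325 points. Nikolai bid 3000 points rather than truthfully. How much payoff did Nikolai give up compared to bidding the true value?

The highest competing bid is 2875 points.
Bidding truthfully at 2925 points: Nikolai has the top bid, wins, and pays the second-highest bid 2875 points. Payoff = 2925 points − 2875 points = 50 points.
Bidding 3000 points: Nikolai has the top bid, wins, and pays the second-highest bid 2875 points. Payoff = 2925 points − 2875 points = 50 points.
Regret = truthful payoff − actual payoff = 50 points − 50 points = 0 points.

0 points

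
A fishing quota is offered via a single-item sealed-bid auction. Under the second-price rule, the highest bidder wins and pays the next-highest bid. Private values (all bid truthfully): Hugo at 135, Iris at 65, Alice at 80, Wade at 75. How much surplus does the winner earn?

Sorted high to low: Hugo 135 > Alice 80 > Wade 75 > Iris 65.
Hugo wins with the top bid and pays the second-highest, 80.
Surplus = 135 − 80 = 55.

55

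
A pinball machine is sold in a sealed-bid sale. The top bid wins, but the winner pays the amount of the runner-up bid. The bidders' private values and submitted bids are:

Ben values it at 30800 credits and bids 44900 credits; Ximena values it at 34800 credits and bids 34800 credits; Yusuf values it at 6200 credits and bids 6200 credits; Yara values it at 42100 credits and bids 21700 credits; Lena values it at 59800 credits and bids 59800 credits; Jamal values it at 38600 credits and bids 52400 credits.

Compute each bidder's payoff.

Ben 0 credits, Ximena 0 credits, Yusuf 0 credits, Yara 0 credits, Lena 7400 credits, Jamal 0 credits.

Bids in descending order: Lena 59800 credits, then Jamal 52400 credits, then Ben 44900 credits, then Ximena 34800 credits, then Yara 21700 credits, then Yusuf 6200 credits.
Lena has the top bid and wins; the price is the second-highest bid, 52400 credits.
Lena's payoff = 59800 credits − 52400 credits = 7400 credits. All other bidders lose, so their payoff is 0.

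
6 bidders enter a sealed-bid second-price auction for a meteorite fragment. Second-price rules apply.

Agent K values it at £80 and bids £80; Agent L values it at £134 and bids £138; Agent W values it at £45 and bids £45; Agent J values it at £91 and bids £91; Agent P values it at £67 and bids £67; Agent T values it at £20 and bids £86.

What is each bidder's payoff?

Payoffs: Agent K £0, Agent L £43, Agent W £0, Agent J £0, Agent P £0, Agent T £0.

Bids in descending order: Agent L £138, then Agent J £91, then Agent T £86, then Agent K £80, then Agent P £67, then Agent W £45.
Agent L has the top bid and wins; the price is the second-highest bid, £91.
Agent L's payoff = £134 − £91 = £43. All other bidders lose, so their payoff is 0.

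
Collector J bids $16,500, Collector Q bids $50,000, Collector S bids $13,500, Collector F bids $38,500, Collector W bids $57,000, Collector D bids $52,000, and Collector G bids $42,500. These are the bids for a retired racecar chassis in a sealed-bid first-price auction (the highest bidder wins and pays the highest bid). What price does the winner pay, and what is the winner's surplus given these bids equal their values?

The winner pays $57,000 for a surplus of $0.

Bids in descending order: Collector W $57,000, then Collector D $52,000, then Collector Q $50,000, then Collector G $42,500, then Collector F $38,500, then Collector J $16,500, then Collector S $13,500.
Collector W is the highest bidder, so Collector W wins.
Under the first-price rule, the price is the highest bid: $57,000.
Surplus = $57,000 − $57,000 = $0.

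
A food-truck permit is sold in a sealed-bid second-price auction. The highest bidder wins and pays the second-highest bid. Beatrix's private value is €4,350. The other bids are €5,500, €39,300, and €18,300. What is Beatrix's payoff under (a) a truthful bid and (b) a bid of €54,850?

The highest competing bid is €39,300.
Bidding truthfully at €4,350: the top bid is €39,300 (a rival), so Beatrix loses. Payoff = €0.
Bidding €54,850: Beatrix has the top bid, wins, and pays the second-highest bid €39,300. Payoff = €4,350 − €39,300 = -€34,950.

Truthful: €0; alternative: -€34,950.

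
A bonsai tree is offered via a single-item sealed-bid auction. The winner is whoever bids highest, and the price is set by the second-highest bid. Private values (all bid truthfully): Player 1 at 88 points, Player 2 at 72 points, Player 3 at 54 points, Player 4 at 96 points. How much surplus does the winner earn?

Bids in descending order: Player 4 96 points > Player 1 88 points > Player 2 72 points > Player 3 54 points.
Player 4 wins with the top bid and pays the second-highest, 88 points.
Surplus = 96 points − 88 points = 8 points.

Surplus = 8 points.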